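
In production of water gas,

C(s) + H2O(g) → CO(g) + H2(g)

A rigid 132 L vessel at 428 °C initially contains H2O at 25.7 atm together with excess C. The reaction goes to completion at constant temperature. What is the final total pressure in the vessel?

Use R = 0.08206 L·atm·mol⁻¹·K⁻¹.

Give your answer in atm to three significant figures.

51.4 atm

At constant T and V, P ∝ n(gas): 1 mol gas → 2 mol gas.
P_final = (2/1) × 25.7 = 51.40 atm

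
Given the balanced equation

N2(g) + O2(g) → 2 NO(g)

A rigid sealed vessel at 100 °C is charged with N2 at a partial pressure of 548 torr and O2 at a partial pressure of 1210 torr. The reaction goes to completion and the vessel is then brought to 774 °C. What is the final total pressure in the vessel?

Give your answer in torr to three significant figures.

Because the vessel is rigid and T is held at 100 °C, work the stoichiometry in partial pressures (P_i = n_iRT/V).
P(O2) required for 548 torr of N2 = (1/1) × 548 = 548.0 torr; available 1210 torr, so N2 is limiting.
P(O2) remaining = 1210 − (1/1) × 548 = 662.0 torr
P(gaseous products) = (2)/1 × 548 = 1096 torr
P_total at 100 °C = 662.0 + 1096 = 1758 torr
Scaling to 774 °C: P = 1758 × 1047.15/373.15 = 4933 torr

4930 torr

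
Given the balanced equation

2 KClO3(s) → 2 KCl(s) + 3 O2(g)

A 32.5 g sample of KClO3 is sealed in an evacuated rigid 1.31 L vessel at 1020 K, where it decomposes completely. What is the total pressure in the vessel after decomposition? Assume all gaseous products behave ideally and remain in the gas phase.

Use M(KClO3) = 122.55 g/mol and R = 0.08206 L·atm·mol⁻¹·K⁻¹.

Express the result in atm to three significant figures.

n(KClO3) = 32.5 / 122.55 = 0.2652 mol
n(gas produced) = (3/2) × 0.2652 = 0.3978 mol
P = nRT/V = 0.3978 × 0.08206 × 1020 / 1.31 = 25.42 atm

25.4 atm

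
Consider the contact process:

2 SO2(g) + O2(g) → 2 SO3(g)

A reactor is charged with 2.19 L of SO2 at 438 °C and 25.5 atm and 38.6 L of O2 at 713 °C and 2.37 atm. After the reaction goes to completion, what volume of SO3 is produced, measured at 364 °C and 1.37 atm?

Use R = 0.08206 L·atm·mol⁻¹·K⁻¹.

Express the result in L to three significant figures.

n(SO2) = PV/RT = (25.5 × 2.19) / (0.08206 × 711.15) = 0.9570 mol
n(O2) = PV/RT = (2.37 × 38.6) / (0.08206 × 986.15) = 1.130 mol
For 0.9570 mol SO2, stoichiometry requires (1/2) × 0.9570 = 0.4785 mol O2; 1.130 mol is available, so SO2 is limiting.
n(SO3) = (2/2) × 0.9570 = 0.9570 mol
V(SO3) = nRT/P = 0.9570 × 0.08206 × 637.15 / 1.37 = 36.52 L

36.5 L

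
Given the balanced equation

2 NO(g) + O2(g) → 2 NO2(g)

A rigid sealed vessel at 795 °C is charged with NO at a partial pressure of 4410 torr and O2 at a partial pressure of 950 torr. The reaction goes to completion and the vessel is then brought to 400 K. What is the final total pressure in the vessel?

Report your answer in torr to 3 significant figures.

Because the vessel is rigid and T is held at 795 °C, work the stoichiometry in partial pressures (P_i = n_iRT/V).
P(O2) required for 4410 torr of NO = (1/2) × 4410 = 2205 torr; available 950 torr, so O2 is limiting.
P(NO) remaining = 4410 − (2/1) × 950 = 2510 torr
P(gaseous products) = (2)/1 × 950 = 1900 torr
P_total at 795 °C = 2510 + 1900 = 4410 torr
Scaling to 400 K: P = 4410 × 400/1068.15 = 1651 torr

1650 torr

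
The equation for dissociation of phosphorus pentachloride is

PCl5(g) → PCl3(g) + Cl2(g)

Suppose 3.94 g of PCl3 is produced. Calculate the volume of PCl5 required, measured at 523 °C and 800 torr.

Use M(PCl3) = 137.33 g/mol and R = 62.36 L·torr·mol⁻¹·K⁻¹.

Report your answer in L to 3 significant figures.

1.78 L

n(PCl3) = 3.940 / 137.33 = 0.02869 mol
n(PCl5) = (1/1) × 0.02869 = 0.02869 mol
V = nRT/P = 0.02869 × 62.36 × 796.15 / 800 = 1.780 L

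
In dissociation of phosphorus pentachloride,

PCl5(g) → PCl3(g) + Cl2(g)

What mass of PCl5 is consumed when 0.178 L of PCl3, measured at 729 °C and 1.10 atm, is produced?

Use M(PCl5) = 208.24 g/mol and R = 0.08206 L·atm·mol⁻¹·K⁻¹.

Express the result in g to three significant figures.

0.496 g

n(PCl3) = PV/RT = (1.10 × 0.178) / (0.08206 × 1002.15) = 0.002381 mol
n(PCl5) = (1/1) × 0.002381 = 0.002381 mol
m(PCl5) = 0.002381 × 208.24 = 0.4958 g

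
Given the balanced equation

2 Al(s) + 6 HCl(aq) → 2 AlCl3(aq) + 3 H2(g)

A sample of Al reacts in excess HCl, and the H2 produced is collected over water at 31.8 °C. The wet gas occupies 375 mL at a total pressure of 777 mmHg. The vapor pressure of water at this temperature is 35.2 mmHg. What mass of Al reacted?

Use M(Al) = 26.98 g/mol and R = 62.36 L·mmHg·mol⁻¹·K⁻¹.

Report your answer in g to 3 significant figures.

0.263 g

P(H2) = 777 − 35.2 = 741.8 mmHg
n(H2) = PV/RT = (741.8 × 0.3750) / (62.36 × 304.95) = 0.01463 mol
n(Al) = (2/3) × 0.01463 = 0.009753 mol
m(Al) = 0.009753 × 26.98 = 0.2631 g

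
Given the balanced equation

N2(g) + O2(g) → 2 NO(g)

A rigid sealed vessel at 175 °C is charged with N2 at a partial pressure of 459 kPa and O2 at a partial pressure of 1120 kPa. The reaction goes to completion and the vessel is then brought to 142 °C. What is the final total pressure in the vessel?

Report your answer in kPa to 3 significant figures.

1460 kPa

With V and T fixed, P_i ∝ n_i, so the mole ratios apply directly to partial pressures at 175 °C.
P(O2) required for 459 kPa of N2 = (1/1) × 459 = 459.0 kPa; available 1120 kPa, so N2 is limiting.
P(O2) remaining = 1120 − (1/1) × 459 = 661.0 kPa
P(gaseous products) = (2)/1 × 459 = 918.0 kPa
P_total at 175 °C = 661.0 + 918.0 = 1579 kPa
Scaling to 142 °C: P = 1579 × 415.15/448.15 = 1463 kPa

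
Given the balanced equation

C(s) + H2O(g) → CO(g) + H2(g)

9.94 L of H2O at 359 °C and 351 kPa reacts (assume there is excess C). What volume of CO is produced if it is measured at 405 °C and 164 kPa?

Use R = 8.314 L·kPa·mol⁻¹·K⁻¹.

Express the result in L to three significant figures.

22.8 L

n(H2O) = PV/RT = (351 × 9.94) / (8.314 × 632.15) = 0.6638 mol
n(CO) = (1/1) × 0.6638 = 0.6638 mol
V = nRT/P = 0.6638 × 8.314 × 678.15 / 164 = 22.82 L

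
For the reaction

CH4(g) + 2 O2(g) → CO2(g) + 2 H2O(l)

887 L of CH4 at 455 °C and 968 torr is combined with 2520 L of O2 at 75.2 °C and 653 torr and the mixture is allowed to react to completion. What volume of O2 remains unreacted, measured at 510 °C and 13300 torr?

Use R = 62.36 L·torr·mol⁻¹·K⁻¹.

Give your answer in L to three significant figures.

139 L

n(CH4) = PV/RT = (968 × 887) / (62.36 × 728.15) = 18.91 mol
n(O2) = PV/RT = (653 × 2520) / (62.36 × 348.35) = 75.75 mol
For 18.91 mol CH4, stoichiometry requires (2/1) × 18.91 = 37.82 mol O2; 75.75 mol is available, so CH4 is limiting.
n(O2) consumed = (2/1) × 18.91 = 37.82 mol; remaining = 75.75 − 37.82 = 37.93 mol
V(O2) = nRT/P = 37.93 × 62.36 × 783.15 / 13300 = 139.3 L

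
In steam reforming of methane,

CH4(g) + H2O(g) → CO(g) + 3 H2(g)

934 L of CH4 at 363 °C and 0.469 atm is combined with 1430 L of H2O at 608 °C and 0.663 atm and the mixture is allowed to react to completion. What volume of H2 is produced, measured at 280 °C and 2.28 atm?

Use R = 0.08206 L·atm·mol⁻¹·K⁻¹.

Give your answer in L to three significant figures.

501 L

n(CH4) = PV/RT = (0.469 × 934) / (0.08206 × 636.15) = 8.391 mol
n(H2O) = PV/RT = (0.663 × 1430) / (0.08206 × 881.15) = 13.11 mol
For 8.391 mol CH4, stoichiometry requires (1/1) × 8.391 = 8.391 mol H2O; 13.11 mol is available, so CH4 is limiting.
n(H2) = (3/1) × 8.391 = 25.17 mol
V(H2) = nRT/P = 25.17 × 0.08206 × 553.15 / 2.28 = 501.1 L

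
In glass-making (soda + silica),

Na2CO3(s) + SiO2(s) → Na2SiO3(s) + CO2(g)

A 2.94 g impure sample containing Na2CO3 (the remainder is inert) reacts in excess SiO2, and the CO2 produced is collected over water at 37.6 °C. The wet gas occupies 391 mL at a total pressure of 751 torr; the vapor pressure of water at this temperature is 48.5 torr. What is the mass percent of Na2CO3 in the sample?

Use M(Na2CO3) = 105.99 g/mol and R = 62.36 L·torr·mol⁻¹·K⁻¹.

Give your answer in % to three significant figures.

51.1 %

P(CO2) = 751 − 48.5 = 702.5 torr
n(CO2) = PV/RT = (702.5 × 0.3910) / (62.36 × 310.75) = 0.01417 mol
n(Na2CO3) = (1/1) × 0.01417 = 0.01417 mol
m(Na2CO3) = 0.01417 × 105.99 = 1.502 g
%Na2CO3 = 1.502 / 2.94 × 100 = 51.09%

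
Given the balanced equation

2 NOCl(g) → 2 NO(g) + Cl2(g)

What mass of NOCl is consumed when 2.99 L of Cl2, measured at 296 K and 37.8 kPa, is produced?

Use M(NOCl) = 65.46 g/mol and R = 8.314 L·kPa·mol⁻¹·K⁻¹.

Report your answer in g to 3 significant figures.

6.01 g

n(Cl2) = PV/RT = (37.8 × 2.99) / (8.314 × 296) = 0.04593 mol
n(NOCl) = (2/1) × 0.04593 = 0.09186 mol
m(NOCl) = 0.09186 × 65.46 = 6.013 g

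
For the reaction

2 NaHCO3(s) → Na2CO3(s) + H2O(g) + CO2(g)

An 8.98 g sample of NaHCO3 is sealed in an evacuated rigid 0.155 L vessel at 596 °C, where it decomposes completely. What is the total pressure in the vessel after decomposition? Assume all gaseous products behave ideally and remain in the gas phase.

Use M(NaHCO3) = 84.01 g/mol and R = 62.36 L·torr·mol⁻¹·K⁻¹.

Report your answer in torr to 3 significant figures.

37400 torr

n(NaHCO3) = 8.98 / 84.01 = 0.1069 mol
n(gas produced) = (2/2) × 0.1069 = 0.1069 mol
P = nRT/V = 0.1069 × 62.36 × 869.15 / 0.155 = 37380 torr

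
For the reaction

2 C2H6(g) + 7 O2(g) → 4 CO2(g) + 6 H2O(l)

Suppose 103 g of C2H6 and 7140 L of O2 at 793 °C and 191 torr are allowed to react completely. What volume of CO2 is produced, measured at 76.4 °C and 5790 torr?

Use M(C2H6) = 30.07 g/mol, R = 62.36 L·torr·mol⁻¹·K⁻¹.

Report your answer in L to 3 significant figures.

25.8 L

n(C2H6) = 103 / 30.07 = 3.425 mol
n(O2) = PV/RT = (191 × 7140) / (62.36 × 1066.15) = 20.51 mol
For 3.425 mol C2H6, stoichiometry requires (7/2) × 3.425 = 11.99 mol O2; 20.51 mol is available, so C2H6 is limiting.
n(CO2) = (4/2) × 3.425 = 6.850 mol
V(CO2) = nRT/P = 6.850 × 62.36 × 349.55 / 5790 = 25.79 L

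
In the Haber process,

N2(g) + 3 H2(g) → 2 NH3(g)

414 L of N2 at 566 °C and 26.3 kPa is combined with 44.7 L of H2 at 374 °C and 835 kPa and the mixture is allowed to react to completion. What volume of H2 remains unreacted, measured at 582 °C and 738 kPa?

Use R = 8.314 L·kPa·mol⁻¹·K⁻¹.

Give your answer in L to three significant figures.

21.7 L

n(N2) = PV/RT = (26.3 × 414) / (8.314 × 839.15) = 1.561 mol
n(H2) = PV/RT = (835 × 44.7) / (8.314 × 647.15) = 6.937 mol
For 1.561 mol N2, stoichiometry requires (3/1) × 1.561 = 4.683 mol H2; 6.937 mol is available, so N2 is limiting.
n(H2) consumed = (3/1) × 1.561 = 4.683 mol; remaining = 6.937 − 4.683 = 2.254 mol
V(H2) = nRT/P = 2.254 × 8.314 × 855.15 / 738 = 21.71 L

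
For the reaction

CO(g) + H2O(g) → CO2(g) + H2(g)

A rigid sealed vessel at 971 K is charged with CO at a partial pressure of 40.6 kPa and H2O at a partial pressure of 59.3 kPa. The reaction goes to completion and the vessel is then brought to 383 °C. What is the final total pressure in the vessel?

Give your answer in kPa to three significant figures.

At constant V, partial pressures at 971 K are proportional to moles, so apply stoichiometry directly to pressures.
P(H2O) required for 40.6 kPa of CO = (1/1) × 40.6 = 40.60 kPa; available 59.3 kPa, so CO is limiting.
P(H2O) remaining = 59.3 − (1/1) × 40.6 = 18.70 kPa
P(gaseous products) = (1+1)/1 × 40.6 = 81.20 kPa
P_total at 971 K = 18.70 + 81.20 = 99.90 kPa
Scaling to 383 °C: P = 99.90 × 656.15/971 = 67.51 kPa

67.5 kPa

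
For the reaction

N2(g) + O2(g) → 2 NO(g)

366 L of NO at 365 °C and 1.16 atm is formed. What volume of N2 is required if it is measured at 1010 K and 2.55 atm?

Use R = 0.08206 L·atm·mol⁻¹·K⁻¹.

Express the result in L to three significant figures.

n(NO) = PV/RT = (1.16 × 366) / (0.08206 × 638.15) = 8.107 mol
n(N2) = (1/2) × 8.107 = 4.053 mol
V = nRT/P = 4.053 × 0.08206 × 1010 / 2.55 = 131.7 L

132 L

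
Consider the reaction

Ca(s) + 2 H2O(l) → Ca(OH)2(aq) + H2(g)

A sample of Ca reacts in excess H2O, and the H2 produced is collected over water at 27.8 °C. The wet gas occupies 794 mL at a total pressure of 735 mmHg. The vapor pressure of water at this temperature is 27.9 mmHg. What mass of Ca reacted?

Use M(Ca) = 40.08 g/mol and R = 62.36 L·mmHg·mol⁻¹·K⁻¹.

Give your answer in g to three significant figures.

1.20 g

P(H2) = 735 − 27.9 = 707.1 mmHg
n(H2) = PV/RT = (707.1 × 0.7940) / (62.36 × 300.95) = 0.02992 mol
n(Ca) = (1/1) × 0.02992 = 0.02992 mol
m(Ca) = 0.02992 × 40.08 = 1.199 g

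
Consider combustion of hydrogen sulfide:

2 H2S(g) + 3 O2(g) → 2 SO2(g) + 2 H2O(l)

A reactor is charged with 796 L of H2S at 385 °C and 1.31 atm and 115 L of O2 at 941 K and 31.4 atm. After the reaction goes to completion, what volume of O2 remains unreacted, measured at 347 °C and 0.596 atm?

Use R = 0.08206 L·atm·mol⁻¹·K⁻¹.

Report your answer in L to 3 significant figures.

1520 L

n(H2S) = PV/RT = (1.31 × 796) / (0.08206 × 658.15) = 19.31 mol
n(O2) = PV/RT = (31.4 × 115) / (0.08206 × 941) = 46.76 mol
For 19.31 mol H2S, stoichiometry requires (3/2) × 19.31 = 28.96 mol O2; 46.76 mol is available, so H2S is limiting.
n(O2) consumed = (3/2) × 19.31 = 28.96 mol; remaining = 46.76 − 28.96 = 17.80 mol
V(O2) = nRT/P = 17.80 × 0.08206 × 620.15 / 0.596 = 1520 L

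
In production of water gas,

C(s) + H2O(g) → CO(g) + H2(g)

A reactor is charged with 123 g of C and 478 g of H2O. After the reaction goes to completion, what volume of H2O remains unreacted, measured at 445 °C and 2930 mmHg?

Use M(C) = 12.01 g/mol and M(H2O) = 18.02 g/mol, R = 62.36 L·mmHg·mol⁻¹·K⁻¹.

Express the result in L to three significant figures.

n(C) = 123 / 12.01 = 10.24 mol
n(H2O) = 478 / 18.02 = 26.53 mol
For 10.24 mol C, stoichiometry requires (1/1) × 10.24 = 10.24 mol H2O; 26.53 mol is available, so C is limiting.
n(H2O) consumed = (1/1) × 10.24 = 10.24 mol; remaining = 26.53 − 10.24 = 16.29 mol
V(H2O) = nRT/P = 16.29 × 62.36 × 718.15 / 2930 = 249.0 L

249 L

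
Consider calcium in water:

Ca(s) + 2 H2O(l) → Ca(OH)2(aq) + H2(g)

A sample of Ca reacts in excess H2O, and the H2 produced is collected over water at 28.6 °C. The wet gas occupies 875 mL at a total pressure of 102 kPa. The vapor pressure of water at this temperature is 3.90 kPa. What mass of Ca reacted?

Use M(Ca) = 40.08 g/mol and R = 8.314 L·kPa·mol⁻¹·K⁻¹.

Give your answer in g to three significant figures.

1.37 g

P(H2) = 102 − 3.90 = 98.10 kPa
n(H2) = PV/RT = (98.10 × 0.8750) / (8.314 × 301.75) = 0.03422 mol
n(Ca) = (1/1) × 0.03422 = 0.03422 mol
m(Ca) = 0.03422 × 40.08 = 1.372 g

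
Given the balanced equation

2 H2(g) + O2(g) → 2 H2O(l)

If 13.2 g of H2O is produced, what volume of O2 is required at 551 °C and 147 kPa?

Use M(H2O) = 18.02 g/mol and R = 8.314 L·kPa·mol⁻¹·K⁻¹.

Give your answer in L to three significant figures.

n(H2O) = 13.20 / 18.02 = 0.7325 mol
n(O2) = (1/2) × 0.7325 = 0.3663 mol
V = nRT/P = 0.3663 × 8.314 × 824.15 / 147 = 17.07 L

17.1 L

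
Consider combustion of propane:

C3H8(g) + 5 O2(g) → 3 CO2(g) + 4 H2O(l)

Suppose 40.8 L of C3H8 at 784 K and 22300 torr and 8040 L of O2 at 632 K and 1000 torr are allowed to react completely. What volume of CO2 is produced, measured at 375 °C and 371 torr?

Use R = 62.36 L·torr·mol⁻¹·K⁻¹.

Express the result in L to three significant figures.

6080 L

n(C3H8) = PV/RT = (22300 × 40.8) / (62.36 × 784) = 18.61 mol
n(O2) = PV/RT = (1000 × 8040) / (62.36 × 632) = 204.0 mol
For 18.61 mol C3H8, stoichiometry requires (5/1) × 18.61 = 93.05 mol O2; 204.0 mol is available, so C3H8 is limiting.
n(CO2) = (3/1) × 18.61 = 55.83 mol
V(CO2) = nRT/P = 55.83 × 62.36 × 648.15 / 371 = 6082 L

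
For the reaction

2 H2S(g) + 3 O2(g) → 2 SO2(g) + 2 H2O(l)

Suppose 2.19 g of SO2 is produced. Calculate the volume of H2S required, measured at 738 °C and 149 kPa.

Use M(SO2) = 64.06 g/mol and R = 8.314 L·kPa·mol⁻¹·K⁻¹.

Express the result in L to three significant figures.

1.93 L

n(SO2) = 2.190 / 64.06 = 0.03419 mol
n(H2S) = (2/2) × 0.03419 = 0.03419 mol
V = nRT/P = 0.03419 × 8.314 × 1011.15 / 149 = 1.929 L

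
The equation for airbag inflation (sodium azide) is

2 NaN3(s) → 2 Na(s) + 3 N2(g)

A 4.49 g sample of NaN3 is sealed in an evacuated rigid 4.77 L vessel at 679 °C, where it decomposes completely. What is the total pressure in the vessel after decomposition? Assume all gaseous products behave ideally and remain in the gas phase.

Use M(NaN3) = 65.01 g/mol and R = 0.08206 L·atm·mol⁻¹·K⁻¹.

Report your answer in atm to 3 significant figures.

1.70 atm

n(NaN3) = 4.49 / 65.01 = 0.06907 mol
n(gas produced) = (3/2) × 0.06907 = 0.1036 mol
P = nRT/V = 0.1036 × 0.08206 × 952.15 / 4.77 = 1.697 atm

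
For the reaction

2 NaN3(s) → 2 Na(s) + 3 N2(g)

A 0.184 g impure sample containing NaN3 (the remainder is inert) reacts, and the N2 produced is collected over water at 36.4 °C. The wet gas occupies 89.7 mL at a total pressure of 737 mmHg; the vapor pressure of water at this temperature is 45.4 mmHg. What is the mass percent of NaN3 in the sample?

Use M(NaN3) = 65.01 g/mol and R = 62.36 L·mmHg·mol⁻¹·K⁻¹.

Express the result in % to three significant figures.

75.7 %

P(N2) = 737 − 45.4 = 691.6 mmHg
n(N2) = PV/RT = (691.6 × 0.08970) / (62.36 × 309.55) = 0.003214 mol
n(NaN3) = (2/3) × 0.003214 = 0.002143 mol
m(NaN3) = 0.002143 × 65.01 = 0.1393 g
%NaN3 = 0.1393 / 0.184 × 100 = 75.71%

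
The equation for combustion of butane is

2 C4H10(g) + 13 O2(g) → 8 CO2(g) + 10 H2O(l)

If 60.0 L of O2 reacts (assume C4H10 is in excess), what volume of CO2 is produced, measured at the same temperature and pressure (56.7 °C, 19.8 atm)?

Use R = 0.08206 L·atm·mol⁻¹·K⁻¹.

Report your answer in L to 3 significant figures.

At constant T and P, gas volumes are in the mole ratio: V(CO2) = (8/13) × 60.0 = 36.92 L

36.9 L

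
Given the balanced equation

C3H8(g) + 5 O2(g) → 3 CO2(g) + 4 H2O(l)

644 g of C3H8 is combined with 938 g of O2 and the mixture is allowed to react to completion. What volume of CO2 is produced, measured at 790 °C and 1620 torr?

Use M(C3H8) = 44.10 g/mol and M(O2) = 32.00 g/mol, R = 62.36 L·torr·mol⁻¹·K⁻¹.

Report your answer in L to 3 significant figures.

720 L

n(C3H8) = 644 / 44.10 = 14.60 mol
n(O2) = 938 / 32.00 = 29.31 mol
For 14.60 mol C3H8, stoichiometry requires (5/1) × 14.60 = 73.00 mol O2; 29.31 mol is available, so O2 is limiting.
n(CO2) = (3/5) × 29.31 = 17.59 mol
V(CO2) = nRT/P = 17.59 × 62.36 × 1063.15 / 1620 = 719.9 L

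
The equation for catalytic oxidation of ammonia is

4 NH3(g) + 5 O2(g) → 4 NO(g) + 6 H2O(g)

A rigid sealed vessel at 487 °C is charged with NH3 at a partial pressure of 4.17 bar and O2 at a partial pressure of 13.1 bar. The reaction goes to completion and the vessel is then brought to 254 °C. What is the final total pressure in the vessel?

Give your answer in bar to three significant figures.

12.7 bar

Because the vessel is rigid and T is held at 487 °C, work the stoichiometry in partial pressures (P_i = n_iRT/V).
P(O2) required for 4.17 bar of NH3 = (5/4) × 4.17 = 5.213 bar; available 13.1 bar, so NH3 is limiting.
P(O2) remaining = 13.1 − (5/4) × 4.17 = 7.887 bar
P(gaseous products) = (4+6)/4 × 4.17 = 10.43 bar
P_total at 487 °C = 7.887 + 10.43 = 18.32 bar
Scaling to 254 °C: P = 18.32 × 527.15/760.15 = 12.70 bar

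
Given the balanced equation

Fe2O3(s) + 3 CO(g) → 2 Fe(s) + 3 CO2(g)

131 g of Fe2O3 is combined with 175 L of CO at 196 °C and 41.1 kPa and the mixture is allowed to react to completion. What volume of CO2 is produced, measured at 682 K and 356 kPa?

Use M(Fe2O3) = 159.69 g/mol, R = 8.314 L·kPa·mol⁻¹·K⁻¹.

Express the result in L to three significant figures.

n(Fe2O3) = 131 / 159.69 = 0.8203 mol
n(CO) = PV/RT = (41.1 × 175) / (8.314 × 469.15) = 1.844 mol
For 0.8203 mol Fe2O3, stoichiometry requires (3/1) × 0.8203 = 2.461 mol CO; 1.844 mol is available, so CO is limiting.
n(CO2) = (3/3) × 1.844 = 1.844 mol
V(CO2) = nRT/P = 1.844 × 8.314 × 682 / 356 = 29.37 L

29.4 L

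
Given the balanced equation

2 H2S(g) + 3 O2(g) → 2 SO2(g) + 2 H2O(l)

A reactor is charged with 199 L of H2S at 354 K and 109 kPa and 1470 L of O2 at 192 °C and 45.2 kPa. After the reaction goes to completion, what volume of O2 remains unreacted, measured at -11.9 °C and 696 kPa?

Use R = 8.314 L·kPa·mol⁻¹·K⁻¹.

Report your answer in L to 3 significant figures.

19.1 L

n(H2S) = PV/RT = (109 × 199) / (8.314 × 354) = 7.370 mol
n(O2) = PV/RT = (45.2 × 1470) / (8.314 × 465.15) = 17.18 mol
For 7.370 mol H2S, stoichiometry requires (3/2) × 7.370 = 11.05 mol O2; 17.18 mol is available, so H2S is limiting.
n(O2) consumed = (3/2) × 7.370 = 11.05 mol; remaining = 17.18 − 11.05 = 6.130 mol
V(O2) = nRT/P = 6.130 × 8.314 × 261.25 / 696 = 19.13 L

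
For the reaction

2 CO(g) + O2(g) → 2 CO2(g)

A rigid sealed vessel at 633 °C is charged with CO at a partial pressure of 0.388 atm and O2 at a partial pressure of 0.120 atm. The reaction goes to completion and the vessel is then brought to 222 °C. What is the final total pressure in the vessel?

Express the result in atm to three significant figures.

Because the vessel is rigid and T is held at 633 °C, work the stoichiometry in partial pressures (P_i = n_iRT/V).
P(O2) required for 0.388 atm of CO = (1/2) × 0.388 = 0.1940 atm; available 0.120 atm, so O2 is limiting.
P(CO) remaining = 0.388 − (2/1) × 0.120 = 0.1480 atm
P(gaseous products) = (2)/1 × 0.120 = 0.2400 atm
P_total at 633 °C = 0.1480 + 0.2400 = 0.3880 atm
Scaling to 222 °C: P = 0.3880 × 495.15/906.15 = 0.2120 atm

0.212 atm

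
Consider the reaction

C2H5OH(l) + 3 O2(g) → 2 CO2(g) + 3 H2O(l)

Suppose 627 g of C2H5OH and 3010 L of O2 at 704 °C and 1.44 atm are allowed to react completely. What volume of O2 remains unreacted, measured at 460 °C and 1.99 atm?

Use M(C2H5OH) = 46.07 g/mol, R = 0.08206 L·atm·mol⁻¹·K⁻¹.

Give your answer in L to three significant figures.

n(C2H5OH) = 627 / 46.07 = 13.61 mol
n(O2) = PV/RT = (1.44 × 3010) / (0.08206 × 977.15) = 54.06 mol
For 13.61 mol C2H5OH, stoichiometry requires (3/1) × 13.61 = 40.83 mol O2; 54.06 mol is available, so C2H5OH is limiting.
n(O2) consumed = (3/1) × 13.61 = 40.83 mol; remaining = 54.06 − 40.83 = 13.23 mol
V(O2) = nRT/P = 13.23 × 0.08206 × 733.15 / 1.99 = 400.0 L

400 L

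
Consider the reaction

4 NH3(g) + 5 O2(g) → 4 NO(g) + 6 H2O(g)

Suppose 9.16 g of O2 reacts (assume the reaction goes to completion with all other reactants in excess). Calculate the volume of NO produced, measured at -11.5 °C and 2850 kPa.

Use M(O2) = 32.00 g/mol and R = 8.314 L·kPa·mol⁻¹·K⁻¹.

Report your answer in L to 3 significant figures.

0.175 L

n(O2) = 9.160 / 32.00 = 0.2863 mol
n(NO) = (4/5) × 0.2863 = 0.2290 mol
V = nRT/P = 0.2290 × 8.314 × 261.65 / 2850 = 0.1748 L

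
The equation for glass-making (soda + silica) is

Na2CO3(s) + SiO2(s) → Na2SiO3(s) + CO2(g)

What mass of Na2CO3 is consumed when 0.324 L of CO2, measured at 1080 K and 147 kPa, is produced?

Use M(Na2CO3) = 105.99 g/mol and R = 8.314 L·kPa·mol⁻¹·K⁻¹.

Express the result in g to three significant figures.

n(CO2) = PV/RT = (147 × 0.324) / (8.314 × 1080) = 0.005304 mol
n(Na2CO3) = (1/1) × 0.005304 = 0.005304 mol
m(Na2CO3) = 0.005304 × 105.99 = 0.5622 g

0.562 g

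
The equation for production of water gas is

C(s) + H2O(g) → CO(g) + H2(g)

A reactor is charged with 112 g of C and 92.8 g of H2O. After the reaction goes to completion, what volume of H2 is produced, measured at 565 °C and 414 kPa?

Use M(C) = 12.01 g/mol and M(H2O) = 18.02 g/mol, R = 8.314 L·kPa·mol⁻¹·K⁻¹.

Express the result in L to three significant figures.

n(C) = 112 / 12.01 = 9.326 mol
n(H2O) = 92.8 / 18.02 = 5.150 mol
For 9.326 mol C, stoichiometry requires (1/1) × 9.326 = 9.326 mol H2O; 5.150 mol is available, so H2O is limiting.
n(H2) = (1/1) × 5.150 = 5.150 mol
V(H2) = nRT/P = 5.150 × 8.314 × 838.15 / 414 = 86.68 L

86.7 L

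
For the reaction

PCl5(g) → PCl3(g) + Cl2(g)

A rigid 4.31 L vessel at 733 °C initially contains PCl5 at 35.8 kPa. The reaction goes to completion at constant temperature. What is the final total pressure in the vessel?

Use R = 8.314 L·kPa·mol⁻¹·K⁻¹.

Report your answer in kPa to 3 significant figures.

71.6 kPa

Since T and V are fixed, P_final/P_initial = n_final/n_initial = 2/1.
P_final = (2/1) × 35.8 = 71.60 kPa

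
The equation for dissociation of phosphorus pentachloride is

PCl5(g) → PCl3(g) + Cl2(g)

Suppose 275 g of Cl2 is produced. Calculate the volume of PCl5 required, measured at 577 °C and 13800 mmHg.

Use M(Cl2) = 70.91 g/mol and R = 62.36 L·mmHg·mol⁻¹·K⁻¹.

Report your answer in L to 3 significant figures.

14.9 L

n(Cl2) = 275.0 / 70.91 = 3.878 mol
n(PCl5) = (1/1) × 3.878 = 3.878 mol
V = nRT/P = 3.878 × 62.36 × 850.15 / 13800 = 14.90 L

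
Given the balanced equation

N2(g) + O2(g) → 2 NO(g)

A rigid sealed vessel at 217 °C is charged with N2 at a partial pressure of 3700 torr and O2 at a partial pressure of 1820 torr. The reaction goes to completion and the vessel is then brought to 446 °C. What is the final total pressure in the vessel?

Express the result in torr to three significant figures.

8100 torr

Because the vessel is rigid and T is held at 217 °C, work the stoichiometry in partial pressures (P_i = n_iRT/V).
P(O2) required for 3700 torr of N2 = (1/1) × 3700 = 3700 torr; available 1820 torr, so O2 is limiting.
P(N2) remaining = 3700 − (1/1) × 1820 = 1880 torr
P(gaseous products) = (2)/1 × 1820 = 3640 torr
P_total at 217 °C = 1880 + 3640 = 5520 torr
Scaling to 446 °C: P = 5520 × 719.15/490.15 = 8099 torr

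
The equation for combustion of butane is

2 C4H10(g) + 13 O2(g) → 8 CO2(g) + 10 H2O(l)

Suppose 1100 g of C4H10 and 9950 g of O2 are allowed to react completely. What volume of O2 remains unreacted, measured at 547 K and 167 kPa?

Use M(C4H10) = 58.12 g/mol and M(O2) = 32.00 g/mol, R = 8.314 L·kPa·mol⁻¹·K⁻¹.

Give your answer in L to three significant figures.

5120 L

n(C4H10) = 1100 / 58.12 = 18.93 mol
n(O2) = 9950 / 32.00 = 310.9 mol
For 18.93 mol C4H10, stoichiometry requires (13/2) × 18.93 = 123.0 mol O2; 310.9 mol is available, so C4H10 is limiting.
n(O2) consumed = (13/2) × 18.93 = 123.0 mol; remaining = 310.9 − 123.0 = 187.9 mol
V(O2) = nRT/P = 187.9 × 8.314 × 547 / 167 = 5117 L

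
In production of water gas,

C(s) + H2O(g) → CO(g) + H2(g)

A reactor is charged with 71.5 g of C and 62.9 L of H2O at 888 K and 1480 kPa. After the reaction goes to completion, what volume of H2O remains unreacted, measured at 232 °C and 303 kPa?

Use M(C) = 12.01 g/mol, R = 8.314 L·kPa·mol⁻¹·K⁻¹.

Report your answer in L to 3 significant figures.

92.3 L

n(C) = 71.5 / 12.01 = 5.953 mol
n(H2O) = PV/RT = (1480 × 62.9) / (8.314 × 888) = 12.61 mol
For 5.953 mol C, stoichiometry requires (1/1) × 5.953 = 5.953 mol H2O; 12.61 mol is available, so C is limiting.
n(H2O) consumed = (1/1) × 5.953 = 5.953 mol; remaining = 12.61 − 5.953 = 6.657 mol
V(H2O) = nRT/P = 6.657 × 8.314 × 505.15 / 303 = 92.27 L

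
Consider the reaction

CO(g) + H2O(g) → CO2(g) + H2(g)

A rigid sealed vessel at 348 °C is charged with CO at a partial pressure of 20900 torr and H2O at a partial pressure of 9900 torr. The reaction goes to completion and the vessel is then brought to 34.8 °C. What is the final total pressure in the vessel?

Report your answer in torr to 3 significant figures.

15300 torr

With V and T fixed, P_i ∝ n_i, so the mole ratios apply directly to partial pressures at 348 °C.
P(H2O) required for 20900 torr of CO = (1/1) × 20900 = 20900 torr; available 9900 torr, so H2O is limiting.
P(CO) remaining = 20900 − (1/1) × 9900 = 11000 torr
P(gaseous products) = (1+1)/1 × 9900 = 19800 torr
P_total at 348 °C = 11000 + 19800 = 30800 torr
Scaling to 34.8 °C: P = 30800 × 307.95/621.15 = 15270 torr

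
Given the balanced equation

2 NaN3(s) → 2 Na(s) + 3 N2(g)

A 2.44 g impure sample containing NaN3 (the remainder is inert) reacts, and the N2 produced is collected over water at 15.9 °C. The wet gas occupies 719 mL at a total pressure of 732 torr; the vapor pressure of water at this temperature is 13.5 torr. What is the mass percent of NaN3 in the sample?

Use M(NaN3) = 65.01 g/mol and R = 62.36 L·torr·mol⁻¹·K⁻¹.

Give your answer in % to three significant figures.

P(N2) = 732 − 13.5 = 718.5 torr
n(N2) = PV/RT = (718.5 × 0.7190) / (62.36 × 289.05) = 0.02866 mol
n(NaN3) = (2/3) × 0.02866 = 0.01911 mol
m(NaN3) = 0.01911 × 65.01 = 1.242 g
%NaN3 = 1.242 / 2.44 × 100 = 50.90%

50.9 %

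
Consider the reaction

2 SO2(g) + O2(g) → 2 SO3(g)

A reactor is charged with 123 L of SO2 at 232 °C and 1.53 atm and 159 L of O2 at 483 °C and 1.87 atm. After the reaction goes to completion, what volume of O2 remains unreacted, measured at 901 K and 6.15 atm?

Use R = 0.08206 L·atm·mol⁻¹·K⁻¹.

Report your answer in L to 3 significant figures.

30.3 L

n(SO2) = PV/RT = (1.53 × 123) / (0.08206 × 505.15) = 4.540 mol
n(O2) = PV/RT = (1.87 × 159) / (0.08206 × 756.15) = 4.792 mol
For 4.540 mol SO2, stoichiometry requires (1/2) × 4.540 = 2.270 mol O2; 4.792 mol is available, so SO2 is limiting.
n(O2) consumed = (1/2) × 4.540 = 2.270 mol; remaining = 4.792 − 2.270 = 2.522 mol
V(O2) = nRT/P = 2.522 × 0.08206 × 901 / 6.15 = 30.32 L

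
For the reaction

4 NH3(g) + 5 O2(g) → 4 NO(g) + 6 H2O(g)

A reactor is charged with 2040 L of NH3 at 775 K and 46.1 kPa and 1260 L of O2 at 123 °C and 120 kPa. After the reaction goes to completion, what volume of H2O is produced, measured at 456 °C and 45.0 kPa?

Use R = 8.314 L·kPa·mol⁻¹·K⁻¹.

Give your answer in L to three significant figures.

n(NH3) = PV/RT = (46.1 × 2040) / (8.314 × 775) = 14.60 mol
n(O2) = PV/RT = (120 × 1260) / (8.314 × 396.15) = 45.91 mol
For 14.60 mol NH3, stoichiometry requires (5/4) × 14.60 = 18.25 mol O2; 45.91 mol is available, so NH3 is limiting.
n(H2O) = (6/4) × 14.60 = 21.90 mol
V(H2O) = nRT/P = 21.90 × 8.314 × 729.15 / 45.0 = 2950 L

2950 L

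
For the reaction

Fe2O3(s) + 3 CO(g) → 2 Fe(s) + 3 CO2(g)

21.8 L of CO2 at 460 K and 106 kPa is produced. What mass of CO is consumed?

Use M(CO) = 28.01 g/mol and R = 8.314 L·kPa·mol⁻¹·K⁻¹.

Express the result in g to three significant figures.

16.9 g

n(CO2) = PV/RT = (106 × 21.8) / (8.314 × 460) = 0.6042 mol
n(CO) = (3/3) × 0.6042 = 0.6042 mol
m(CO) = 0.6042 × 28.01 = 16.92 g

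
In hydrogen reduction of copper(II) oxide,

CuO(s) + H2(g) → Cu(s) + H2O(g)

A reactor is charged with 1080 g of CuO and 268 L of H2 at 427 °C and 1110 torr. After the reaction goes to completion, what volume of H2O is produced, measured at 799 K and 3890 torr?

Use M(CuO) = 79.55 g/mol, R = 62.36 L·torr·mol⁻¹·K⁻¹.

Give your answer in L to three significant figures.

87.3 L

n(CuO) = 1080 / 79.55 = 13.58 mol
n(H2) = PV/RT = (1110 × 268) / (62.36 × 700.15) = 6.813 mol
For 13.58 mol CuO, stoichiometry requires (1/1) × 13.58 = 13.58 mol H2; 6.813 mol is available, so H2 is limiting.
n(H2O) = (1/1) × 6.813 = 6.813 mol
V(H2O) = nRT/P = 6.813 × 62.36 × 799 / 3890 = 87.27 L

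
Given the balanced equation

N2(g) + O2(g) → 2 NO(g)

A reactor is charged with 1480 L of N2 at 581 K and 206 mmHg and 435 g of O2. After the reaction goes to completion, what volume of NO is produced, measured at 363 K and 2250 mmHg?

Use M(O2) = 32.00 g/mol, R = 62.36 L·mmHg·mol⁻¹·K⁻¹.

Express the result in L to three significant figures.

n(N2) = PV/RT = (206 × 1480) / (62.36 × 581) = 8.415 mol
n(O2) = 435 / 32.00 = 13.59 mol
For 8.415 mol N2, stoichiometry requires (1/1) × 8.415 = 8.415 mol O2; 13.59 mol is available, so N2 is limiting.
n(NO) = (2/1) × 8.415 = 16.83 mol
V(NO) = nRT/P = 16.83 × 62.36 × 363 / 2250 = 169.3 L

169 L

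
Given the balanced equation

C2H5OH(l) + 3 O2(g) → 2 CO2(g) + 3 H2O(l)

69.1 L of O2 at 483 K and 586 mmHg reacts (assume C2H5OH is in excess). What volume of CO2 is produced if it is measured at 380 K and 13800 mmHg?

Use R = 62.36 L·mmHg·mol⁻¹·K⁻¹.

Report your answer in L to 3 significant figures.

1.54 L

n(O2) = PV/RT = (586 × 69.1) / (62.36 × 483) = 1.344 mol
n(CO2) = (2/3) × 1.344 = 0.8960 mol
V = nRT/P = 0.8960 × 62.36 × 380 / 13800 = 1.539 L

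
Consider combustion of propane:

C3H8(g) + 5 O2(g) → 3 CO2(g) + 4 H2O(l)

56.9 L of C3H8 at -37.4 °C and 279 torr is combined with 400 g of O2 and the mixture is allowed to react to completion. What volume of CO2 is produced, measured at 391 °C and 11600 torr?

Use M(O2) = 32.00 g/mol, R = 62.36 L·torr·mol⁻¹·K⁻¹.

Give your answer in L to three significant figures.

11.6 L

n(C3H8) = PV/RT = (279 × 56.9) / (62.36 × 235.75) = 1.080 mol
n(O2) = 400 / 32.00 = 12.50 mol
For 1.080 mol C3H8, stoichiometry requires (5/1) × 1.080 = 5.400 mol O2; 12.50 mol is available, so C3H8 is limiting.
n(CO2) = (3/1) × 1.080 = 3.240 mol
V(CO2) = nRT/P = 3.240 × 62.36 × 664.15 / 11600 = 11.57 L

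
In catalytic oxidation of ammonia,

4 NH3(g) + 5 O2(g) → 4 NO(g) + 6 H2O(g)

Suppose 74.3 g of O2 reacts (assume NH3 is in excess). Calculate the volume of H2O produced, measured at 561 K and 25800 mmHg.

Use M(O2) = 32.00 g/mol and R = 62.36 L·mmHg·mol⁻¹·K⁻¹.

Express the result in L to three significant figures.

n(O2) = 74.30 / 32.00 = 2.322 mol
n(H2O) = (6/5) × 2.322 = 2.786 mol
V = nRT/P = 2.786 × 62.36 × 561 / 25800 = 3.778 L

3.78 L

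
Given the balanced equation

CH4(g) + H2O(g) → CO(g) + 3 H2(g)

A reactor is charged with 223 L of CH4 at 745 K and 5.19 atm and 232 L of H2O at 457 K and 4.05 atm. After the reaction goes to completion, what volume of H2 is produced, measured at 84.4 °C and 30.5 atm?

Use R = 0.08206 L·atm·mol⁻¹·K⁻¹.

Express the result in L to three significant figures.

n(CH4) = PV/RT = (5.19 × 223) / (0.08206 × 745) = 18.93 mol
n(H2O) = PV/RT = (4.05 × 232) / (0.08206 × 457) = 25.06 mol
For 18.93 mol CH4, stoichiometry requires (1/1) × 18.93 = 18.93 mol H2O; 25.06 mol is available, so CH4 is limiting.
n(H2) = (3/1) × 18.93 = 56.79 mol
V(H2) = nRT/P = 56.79 × 0.08206 × 357.55 / 30.5 = 54.63 L

54.6 L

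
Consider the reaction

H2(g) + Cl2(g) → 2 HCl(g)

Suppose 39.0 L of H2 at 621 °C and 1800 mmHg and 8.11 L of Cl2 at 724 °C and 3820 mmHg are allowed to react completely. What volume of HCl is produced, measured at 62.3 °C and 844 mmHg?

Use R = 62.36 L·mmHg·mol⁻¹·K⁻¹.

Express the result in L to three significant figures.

n(H2) = PV/RT = (1800 × 39.0) / (62.36 × 894.15) = 1.259 mol
n(Cl2) = PV/RT = (3820 × 8.11) / (62.36 × 997.15) = 0.4982 mol
For 1.259 mol H2, stoichiometry requires (1/1) × 1.259 = 1.259 mol Cl2; 0.4982 mol is available, so Cl2 is limiting.
n(HCl) = (2/1) × 0.4982 = 0.9964 mol
V(HCl) = nRT/P = 0.9964 × 62.36 × 335.45 / 844 = 24.70 L

24.7 L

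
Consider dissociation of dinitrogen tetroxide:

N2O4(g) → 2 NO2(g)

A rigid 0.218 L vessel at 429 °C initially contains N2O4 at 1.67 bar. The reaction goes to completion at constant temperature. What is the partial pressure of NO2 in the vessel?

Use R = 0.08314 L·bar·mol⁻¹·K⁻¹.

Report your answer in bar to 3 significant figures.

n(N2O4)₀ = PV/RT = (1.67 × 0.218) / (0.08314 × 702.15) = 0.006236 mol
n(NO2) = (2/1) × 0.006236 = 0.01247 mol
P(NO2) = nRT/V = 0.01247 × 0.08314 × 702.15 / 0.218 = 3.339 bar

3.34 bar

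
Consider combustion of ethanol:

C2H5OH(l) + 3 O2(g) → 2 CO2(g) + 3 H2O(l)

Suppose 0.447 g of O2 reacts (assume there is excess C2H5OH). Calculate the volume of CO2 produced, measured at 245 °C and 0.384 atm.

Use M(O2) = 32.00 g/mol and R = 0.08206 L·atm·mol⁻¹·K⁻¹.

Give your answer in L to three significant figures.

n(O2) = 0.4470 / 32.00 = 0.01397 mol
n(CO2) = (2/3) × 0.01397 = 0.009313 mol
V = nRT/P = 0.009313 × 0.08206 × 518.15 / 0.384 = 1.031 L

1.03 L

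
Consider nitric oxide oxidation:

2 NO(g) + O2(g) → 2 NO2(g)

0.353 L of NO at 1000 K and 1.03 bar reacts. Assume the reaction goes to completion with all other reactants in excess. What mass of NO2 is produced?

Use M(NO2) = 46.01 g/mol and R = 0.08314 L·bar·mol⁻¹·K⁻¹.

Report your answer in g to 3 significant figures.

0.201 g

n(NO) = PV/RT = (1.03 × 0.353) / (0.08314 × 1000) = 0.004373 mol
n(NO2) = (2/2) × 0.004373 = 0.004373 mol
m(NO2) = 0.004373 × 46.01 = 0.2012 g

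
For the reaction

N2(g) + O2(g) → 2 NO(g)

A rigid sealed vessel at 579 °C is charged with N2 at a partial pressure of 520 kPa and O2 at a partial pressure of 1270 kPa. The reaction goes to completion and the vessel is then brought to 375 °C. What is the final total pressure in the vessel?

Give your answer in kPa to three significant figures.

1360 kPa

Because the vessel is rigid and T is held at 579 °C, work the stoichiometry in partial pressures (P_i = n_iRT/V).
P(O2) required for 520 kPa of N2 = (1/1) × 520 = 520.0 kPa; available 1270 kPa, so N2 is limiting.
P(O2) remaining = 1270 − (1/1) × 520 = 750.0 kPa
P(gaseous products) = (2)/1 × 520 = 1040 kPa
P_total at 579 °C = 750.0 + 1040 = 1790 kPa
Scaling to 375 °C: P = 1790 × 648.15/852.15 = 1361 kPa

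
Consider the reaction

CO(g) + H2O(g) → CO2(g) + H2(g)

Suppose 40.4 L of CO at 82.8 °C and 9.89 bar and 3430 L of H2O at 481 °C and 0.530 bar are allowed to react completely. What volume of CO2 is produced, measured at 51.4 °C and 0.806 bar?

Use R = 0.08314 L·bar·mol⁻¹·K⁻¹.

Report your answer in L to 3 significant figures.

n(CO) = PV/RT = (9.89 × 40.4) / (0.08314 × 355.95) = 13.50 mol
n(H2O) = PV/RT = (0.530 × 3430) / (0.08314 × 754.15) = 28.99 mol
For 13.50 mol CO, stoichiometry requires (1/1) × 13.50 = 13.50 mol H2O; 28.99 mol is available, so CO is limiting.
n(CO2) = (1/1) × 13.50 = 13.50 mol
V(CO2) = nRT/P = 13.50 × 0.08314 × 324.55 / 0.806 = 451.9 L

452 L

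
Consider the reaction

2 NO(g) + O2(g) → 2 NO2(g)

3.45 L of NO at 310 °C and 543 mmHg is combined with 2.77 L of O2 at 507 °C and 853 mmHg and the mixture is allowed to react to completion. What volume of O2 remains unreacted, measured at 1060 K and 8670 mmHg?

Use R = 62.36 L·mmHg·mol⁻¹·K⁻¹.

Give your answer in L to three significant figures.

0.174 L

n(NO) = PV/RT = (543 × 3.45) / (62.36 × 583.15) = 0.05151 mol
n(O2) = PV/RT = (853 × 2.77) / (62.36 × 780.15) = 0.04857 mol
For 0.05151 mol NO, stoichiometry requires (1/2) × 0.05151 = 0.02576 mol O2; 0.04857 mol is available, so NO is limiting.
n(O2) consumed = (1/2) × 0.05151 = 0.02576 mol; remaining = 0.04857 − 0.02576 = 0.02281 mol
V(O2) = nRT/P = 0.02281 × 62.36 × 1060 / 8670 = 0.1739 L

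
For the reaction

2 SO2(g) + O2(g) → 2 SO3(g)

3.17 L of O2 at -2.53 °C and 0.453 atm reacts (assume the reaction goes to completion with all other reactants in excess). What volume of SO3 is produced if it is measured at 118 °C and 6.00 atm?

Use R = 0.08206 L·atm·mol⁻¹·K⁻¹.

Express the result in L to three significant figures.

n(O2) = PV/RT = (0.453 × 3.17) / (0.08206 × 270.62) = 0.06466 mol
n(SO3) = (2/1) × 0.06466 = 0.1293 mol
V = nRT/P = 0.1293 × 0.08206 × 391.15 / 6.00 = 0.6917 L

0.692 L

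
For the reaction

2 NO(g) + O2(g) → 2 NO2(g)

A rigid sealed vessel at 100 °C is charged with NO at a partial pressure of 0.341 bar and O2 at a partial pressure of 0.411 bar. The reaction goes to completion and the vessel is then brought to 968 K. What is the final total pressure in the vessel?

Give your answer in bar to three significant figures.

1.51 bar

Because the vessel is rigid and T is held at 100 °C, work the stoichiometry in partial pressures (P_i = n_iRT/V).
P(O2) required for 0.341 bar of NO = (1/2) × 0.341 = 0.1705 bar; available 0.411 bar, so NO is limiting.
P(O2) remaining = 0.411 − (1/2) × 0.341 = 0.2405 bar
P(gaseous products) = (2)/2 × 0.341 = 0.3410 bar
P_total at 100 °C = 0.2405 + 0.3410 = 0.5815 bar
Scaling to 968 K: P = 0.5815 × 968/373.15 = 1.508 bar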